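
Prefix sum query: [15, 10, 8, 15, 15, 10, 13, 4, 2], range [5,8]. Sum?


Prefix sums: [0, 15, 25, 33, 48, 63, 73, 86, 90, 92]
Sum[5..8] = prefix[9] - prefix[5] = 92 - 63 = 29


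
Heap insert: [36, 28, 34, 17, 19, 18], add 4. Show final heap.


Append 4: [36, 28, 34, 17, 19, 18, 4]
Bubble up: no swaps needed
Result: [36, 28, 34, 17, 19, 18, 4]


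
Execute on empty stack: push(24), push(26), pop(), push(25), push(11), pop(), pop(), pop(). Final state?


push(24) -> [24]
push(26) -> [24, 26]
pop() returns 26 -> [24]
push(25) -> [24, 25]
push(11) -> [24, 25, 11]
pop() returns 11 -> [24, 25]
pop() returns 25 -> [24]
pop() returns 24 -> []
Final stack (bottom to top): []


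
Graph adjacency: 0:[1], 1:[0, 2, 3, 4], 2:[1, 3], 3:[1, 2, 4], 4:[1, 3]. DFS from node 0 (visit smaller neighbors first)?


DFS stack-based: start with [0]
Visit order: [0, 1, 2, 3, 4]


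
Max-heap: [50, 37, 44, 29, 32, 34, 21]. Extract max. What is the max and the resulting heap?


Max = 50
Replace root with last, heapify down
Resulting heap: [44, 37, 34, 29, 32, 21]


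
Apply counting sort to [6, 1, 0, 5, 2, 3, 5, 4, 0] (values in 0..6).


Count array: [2, 1, 1, 1, 1, 2, 1]
Reconstruct: [0, 0, 1, 2, 3, 4, 5, 5, 6]


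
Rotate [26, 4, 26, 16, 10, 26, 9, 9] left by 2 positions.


Left rotate by 2: [26, 16, 10, 26, 9, 9, 26, 4]


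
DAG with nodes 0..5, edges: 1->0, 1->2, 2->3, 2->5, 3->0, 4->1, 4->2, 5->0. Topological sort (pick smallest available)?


Kahn's algorithm, process smallest node first
Order: [4, 1, 2, 3, 5, 0]


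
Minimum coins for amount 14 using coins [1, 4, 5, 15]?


dp[0]=0; dp[i]=1+min(dp[i-c] for c in coins)
...dp[9]=2, dp[10]=2, dp[11]=3, dp[12]=3, dp[13]=3, dp[14]=3
Minimum coins for 14 = 3


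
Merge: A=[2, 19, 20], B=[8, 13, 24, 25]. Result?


Compare heads, take smaller each step.
Merged: [2, 8, 13, 19, 20, 24, 25]


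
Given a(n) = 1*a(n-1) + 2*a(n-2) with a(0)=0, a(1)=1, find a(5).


Build bottom-up:
...a(3)=3, a(4)=5, a(5)=1*5+2*3=11


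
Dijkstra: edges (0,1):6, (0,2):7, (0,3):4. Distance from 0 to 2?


Dijkstra from 0:
Distances: {0: 0, 1: 6, 2: 7, 3: 4}
Shortest distance to 2 = 7, path = [0, 2]


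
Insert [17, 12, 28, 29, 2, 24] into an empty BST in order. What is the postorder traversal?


Root = 17; build tree by BST insertion.
Postorder traversal: [2, 12, 24, 29, 28, 17]


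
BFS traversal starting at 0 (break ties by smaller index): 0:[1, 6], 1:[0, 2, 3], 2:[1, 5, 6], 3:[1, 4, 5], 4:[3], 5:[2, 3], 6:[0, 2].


BFS queue: start with [0]
Visit order: [0, 1, 6, 2, 3, 5, 4]


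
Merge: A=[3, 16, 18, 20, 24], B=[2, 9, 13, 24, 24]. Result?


Compare heads, take smaller each step.
Merged: [2, 3, 9, 13, 16, 18, 20, 24, 24, 24]


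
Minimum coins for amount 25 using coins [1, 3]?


dp[0]=0; dp[i]=1+min(dp[i-c] for c in coins)
...dp[20]=8, dp[21]=7, dp[22]=8, dp[23]=9, dp[24]=8, dp[25]=9
Minimum coins for 25 = 9


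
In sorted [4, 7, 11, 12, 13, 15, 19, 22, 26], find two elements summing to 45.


Two pointers: lo=0, hi=8
Found pair: (19, 26) summing to 45


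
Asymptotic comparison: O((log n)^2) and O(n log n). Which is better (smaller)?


polylogarithmic grows slower than linearithmic
O((log n)^2) is asymptotically smaller; O(n log n) grows faster


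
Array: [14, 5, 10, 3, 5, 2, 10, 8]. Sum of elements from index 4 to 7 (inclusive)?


Prefix sums: [0, 14, 19, 29, 32, 37, 39, 49, 57]
Sum[4..7] = prefix[8] - prefix[4] = 57 - 32 = 25


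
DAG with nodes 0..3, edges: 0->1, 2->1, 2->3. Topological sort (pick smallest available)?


Kahn's algorithm, process smallest node first
Order: [0, 2, 1, 3]


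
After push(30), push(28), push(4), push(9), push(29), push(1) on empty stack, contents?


push(30) -> [30]
push(28) -> [30, 28]
push(4) -> [30, 28, 4]
push(9) -> [30, 28, 4, 9]
push(29) -> [30, 28, 4, 9, 29]
push(1) -> [30, 28, 4, 9, 29, 1]
Final stack (bottom to top): [30, 28, 4, 9, 29, 1]


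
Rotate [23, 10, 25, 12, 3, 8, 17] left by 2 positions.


Left rotate by 2: [25, 12, 3, 8, 17, 23, 10]


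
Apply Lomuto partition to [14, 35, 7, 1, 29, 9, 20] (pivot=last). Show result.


Elements <= 20 go left of pivot.
Result: [14, 7, 1, 9, 20, 35, 29], pivot at index 4


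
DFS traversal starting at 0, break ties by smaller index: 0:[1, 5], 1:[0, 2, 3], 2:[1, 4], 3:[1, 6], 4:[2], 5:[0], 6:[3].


DFS stack-based: start with [0]
Visit order: [0, 1, 2, 4, 3, 6, 5]


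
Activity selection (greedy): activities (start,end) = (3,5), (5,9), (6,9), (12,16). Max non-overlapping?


Greedy: pick earliest-ending, then skip overlaps.
Selected (3 activities): [(3, 5), (5, 9), (12, 16)]


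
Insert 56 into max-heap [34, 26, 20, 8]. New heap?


Append 56: [34, 26, 20, 8, 56]
Bubble up: swap idx 4(56) with idx 1(26); swap idx 1(56) with idx 0(34)
Result: [56, 34, 20, 8, 26]


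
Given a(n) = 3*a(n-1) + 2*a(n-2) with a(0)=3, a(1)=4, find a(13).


Build bottom-up:
...a(11)=1612550, a(12)=5743182, a(13)=3*5743182+2*1612550=20454646


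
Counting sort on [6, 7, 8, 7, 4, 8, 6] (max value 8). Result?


Count array: [0, 0, 0, 0, 1, 0, 2, 2, 2]
Reconstruct: [4, 6, 6, 7, 7, 8, 8]


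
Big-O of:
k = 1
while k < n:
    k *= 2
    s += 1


Per nesting level: O(log n) = O(log n)
Complexity: O(log n)


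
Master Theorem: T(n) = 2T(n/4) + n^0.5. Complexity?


a=2, b=4, c=0.5. log_4(2)=0.5 = c=0.5. Case 2: O(n^c log n) = O(sqrt(n) log n)
Complexity: O(sqrt(n) log n)


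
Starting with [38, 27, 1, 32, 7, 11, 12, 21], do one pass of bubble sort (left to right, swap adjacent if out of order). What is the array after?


After one pass: [27, 1, 32, 7, 11, 12, 21, 38]


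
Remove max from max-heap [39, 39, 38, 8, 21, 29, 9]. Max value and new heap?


Max = 39
Replace root with last, heapify down
Resulting heap: [39, 21, 38, 8, 9, 29]


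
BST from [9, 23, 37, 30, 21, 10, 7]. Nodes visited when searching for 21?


BST root = 9
Search for 21: compare at each node
Path: [9, 23, 21]


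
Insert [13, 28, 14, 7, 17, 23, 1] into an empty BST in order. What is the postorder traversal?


Root = 13; build tree by BST insertion.
Postorder traversal: [1, 7, 23, 17, 14, 28, 13]


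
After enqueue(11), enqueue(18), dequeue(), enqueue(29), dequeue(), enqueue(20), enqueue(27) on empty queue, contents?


enqueue(11) -> [11]
enqueue(18) -> [11, 18]
dequeue() returns 11 -> [18]
enqueue(29) -> [18, 29]
dequeue() returns 18 -> [29]
enqueue(20) -> [29, 20]
enqueue(27) -> [29, 20, 27]
Final queue (front to back): [29, 20, 27]


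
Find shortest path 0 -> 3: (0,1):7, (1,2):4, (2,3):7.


Dijkstra from 0:
Distances: {0: 0, 1: 7, 2: 11, 3: 18}
Shortest distance to 3 = 18, path = [0, 1, 2, 3]


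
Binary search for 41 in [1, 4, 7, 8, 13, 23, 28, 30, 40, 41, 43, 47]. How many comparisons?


Search for 41:
[0,11] mid=5 arr[5]=23
[6,11] mid=8 arr[8]=40
[9,11] mid=10 arr[10]=43
[9,9] mid=9 arr[9]=41
Total: 4 comparisons


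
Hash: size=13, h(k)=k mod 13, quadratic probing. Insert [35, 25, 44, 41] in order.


Insertions: 35->slot 9; 25->slot 12; 44->slot 5; 41->slot 2
Table: [None, None, 41, None, None, 44, None, None, None, 35, None, None, 25]


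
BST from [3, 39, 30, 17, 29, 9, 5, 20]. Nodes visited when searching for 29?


BST root = 3
Search for 29: compare at each node
Path: [3, 39, 30, 17, 29]


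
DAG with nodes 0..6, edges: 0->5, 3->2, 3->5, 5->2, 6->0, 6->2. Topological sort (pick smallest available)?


Kahn's algorithm, process smallest node first
Order: [1, 3, 4, 6, 0, 5, 2]


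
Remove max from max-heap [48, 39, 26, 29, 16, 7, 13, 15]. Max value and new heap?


Max = 48
Replace root with last, heapify down
Resulting heap: [39, 29, 26, 15, 16, 7, 13]


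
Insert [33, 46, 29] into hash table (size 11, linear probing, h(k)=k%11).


Insertions: 33->slot 0; 46->slot 2; 29->slot 7
Table: [33, None, 46, None, None, None, None, 29, None, None, None]


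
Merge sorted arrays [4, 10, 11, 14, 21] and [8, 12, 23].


Compare heads, take smaller each step.
Merged: [4, 8, 10, 11, 12, 14, 21, 23]


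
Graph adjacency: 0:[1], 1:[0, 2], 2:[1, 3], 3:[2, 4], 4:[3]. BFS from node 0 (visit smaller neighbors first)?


BFS queue: start with [0]
Visit order: [0, 1, 2, 3, 4]


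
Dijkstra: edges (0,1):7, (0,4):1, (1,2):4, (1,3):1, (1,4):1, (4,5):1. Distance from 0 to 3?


Dijkstra from 0:
Distances: {0: 0, 1: 2, 2: 6, 3: 3, 4: 1, 5: 2}
Shortest distance to 3 = 3, path = [0, 4, 1, 3]


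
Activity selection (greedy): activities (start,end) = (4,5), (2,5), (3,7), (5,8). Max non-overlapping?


Greedy: pick earliest-ending, then skip overlaps.
Selected (2 activities): [(4, 5), (5, 8)]


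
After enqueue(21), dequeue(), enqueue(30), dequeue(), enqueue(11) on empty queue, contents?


enqueue(21) -> [21]
dequeue() returns 21 -> []
enqueue(30) -> [30]
dequeue() returns 30 -> []
enqueue(11) -> [11]
Final queue (front to back): [11]


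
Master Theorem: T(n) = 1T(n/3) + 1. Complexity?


a=1, b=3, c=0. log_3(1)=0 = c=0. Case 2: O(n^c log n) = O(log n)
Complexity: O(log n)


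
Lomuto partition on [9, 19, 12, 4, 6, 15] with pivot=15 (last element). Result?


Elements <= 15 go left of pivot.
Result: [9, 12, 4, 6, 15, 19], pivot at index 4


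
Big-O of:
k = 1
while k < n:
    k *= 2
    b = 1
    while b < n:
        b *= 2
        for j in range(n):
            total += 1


Per nesting level: O(log n) * O(log n) * O(n) = O(n (log n)^2)
Complexity: O(n (log n)^2)


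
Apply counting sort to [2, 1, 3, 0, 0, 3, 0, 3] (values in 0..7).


Count array: [3, 1, 1, 3, 0, 0, 0, 0]
Reconstruct: [0, 0, 0, 1, 2, 3, 3, 3]


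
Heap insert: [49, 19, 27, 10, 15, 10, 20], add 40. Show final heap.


Append 40: [49, 19, 27, 10, 15, 10, 20, 40]
Bubble up: swap idx 7(40) with idx 3(10); swap idx 3(40) with idx 1(19)
Result: [49, 40, 27, 19, 15, 10, 20, 10]


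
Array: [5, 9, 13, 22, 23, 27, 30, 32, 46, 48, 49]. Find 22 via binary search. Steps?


Search for 22:
[0,10] mid=5 arr[5]=27
[0,4] mid=2 arr[2]=13
[3,4] mid=3 arr[3]=22
Total: 3 comparisons


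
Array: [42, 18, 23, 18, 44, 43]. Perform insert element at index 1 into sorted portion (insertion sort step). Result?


After one pass: [18, 42, 23, 18, 44, 43]


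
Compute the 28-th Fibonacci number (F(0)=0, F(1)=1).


F(n)=F(n-1)+F(n-2)
...F(26)=121393, F(27)=196418, F(28)=317811


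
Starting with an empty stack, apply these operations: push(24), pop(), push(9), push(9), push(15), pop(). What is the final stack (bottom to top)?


push(24) -> [24]
pop() returns 24 -> []
push(9) -> [9]
push(9) -> [9, 9]
push(15) -> [9, 9, 15]
pop() returns 15 -> [9, 9]
Final stack (bottom to top): [9, 9]


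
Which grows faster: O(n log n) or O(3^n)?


linearithmic grows slower than exponential (base 3)
O(n log n) is asymptotically smaller; O(3^n) grows faster


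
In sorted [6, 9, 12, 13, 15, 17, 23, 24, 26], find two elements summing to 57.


Two pointers: lo=0, hi=8
No pair sums to 57


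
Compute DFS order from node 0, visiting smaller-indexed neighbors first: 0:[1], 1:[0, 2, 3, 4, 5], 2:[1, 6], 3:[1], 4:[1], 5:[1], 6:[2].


DFS stack-based: start with [0]
Visit order: [0, 1, 2, 6, 3, 4, 5]


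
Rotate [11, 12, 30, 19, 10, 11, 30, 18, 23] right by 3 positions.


Right rotate by 3: [30, 18, 23, 11, 12, 30, 19, 10, 11]


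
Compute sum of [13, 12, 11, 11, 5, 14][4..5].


Prefix sums: [0, 13, 25, 36, 47, 52, 66]
Sum[4..5] = prefix[6] - prefix[4] = 66 - 47 = 19


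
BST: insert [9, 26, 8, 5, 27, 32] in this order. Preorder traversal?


Root = 9; build tree by BST insertion.
Preorder traversal: [9, 8, 5, 26, 27, 32]


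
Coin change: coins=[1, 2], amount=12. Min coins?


dp[0]=0; dp[i]=1+min(dp[i-c] for c in coins)
...dp[7]=4, dp[8]=4, dp[9]=5, dp[10]=5, dp[11]=6, dp[12]=6
Minimum coins for 12 = 6


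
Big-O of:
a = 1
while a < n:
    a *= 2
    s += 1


Per nesting level: O(log n) = O(log n)
Complexity: O(log n)


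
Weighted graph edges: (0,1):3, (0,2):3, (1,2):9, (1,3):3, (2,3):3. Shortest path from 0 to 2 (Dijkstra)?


Dijkstra from 0:
Distances: {0: 0, 1: 3, 2: 3, 3: 6}
Shortest distance to 2 = 3, path = [0, 2]


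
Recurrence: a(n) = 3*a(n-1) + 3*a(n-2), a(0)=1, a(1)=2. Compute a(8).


Build bottom-up:
...a(6)=1809, a(7)=6858, a(8)=3*6858+3*1809=26001


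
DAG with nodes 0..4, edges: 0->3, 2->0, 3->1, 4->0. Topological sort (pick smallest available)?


Kahn's algorithm, process smallest node first
Order: [2, 4, 0, 3, 1]


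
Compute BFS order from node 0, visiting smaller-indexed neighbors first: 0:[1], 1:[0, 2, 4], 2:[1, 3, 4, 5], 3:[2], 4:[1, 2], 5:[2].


BFS queue: start with [0]
Visit order: [0, 1, 2, 4, 3, 5]


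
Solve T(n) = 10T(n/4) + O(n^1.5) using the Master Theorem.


a=10, b=4, c=1.5. log_4(10)=1.661 > c=1.5. Case 1: O(n^log_b(a)) = O(n^1.661)
Complexity: O(n^1.661)


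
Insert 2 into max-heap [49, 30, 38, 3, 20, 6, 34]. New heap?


Append 2: [49, 30, 38, 3, 20, 6, 34, 2]
Bubble up: no swaps needed
Result: [49, 30, 38, 3, 20, 6, 34, 2]


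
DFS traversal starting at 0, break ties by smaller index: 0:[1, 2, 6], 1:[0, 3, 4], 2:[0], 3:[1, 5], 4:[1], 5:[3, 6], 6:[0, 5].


DFS stack-based: start with [0]
Visit order: [0, 1, 3, 5, 6, 4, 2]


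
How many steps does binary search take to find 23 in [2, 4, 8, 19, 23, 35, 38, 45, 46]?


Search for 23:
[0,8] mid=4 arr[4]=23
Total: 1 comparisons


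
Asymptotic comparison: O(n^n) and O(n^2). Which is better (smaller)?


quadratic grows slower than n^n
O(n^2) is asymptotically smaller; O(n^n) grows faster


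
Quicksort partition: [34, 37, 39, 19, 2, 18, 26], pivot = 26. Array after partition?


Elements <= 26 go left of pivot.
Result: [19, 2, 18, 26, 37, 39, 34], pivot at index 3


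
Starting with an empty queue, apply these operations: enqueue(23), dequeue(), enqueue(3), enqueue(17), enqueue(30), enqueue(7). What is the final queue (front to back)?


enqueue(23) -> [23]
dequeue() returns 23 -> []
enqueue(3) -> [3]
enqueue(17) -> [3, 17]
enqueue(30) -> [3, 17, 30]
enqueue(7) -> [3, 17, 30, 7]
Final queue (front to back): [3, 17, 30, 7]


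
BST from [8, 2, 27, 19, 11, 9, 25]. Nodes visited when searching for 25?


BST root = 8
Search for 25: compare at each node
Path: [8, 27, 19, 25]


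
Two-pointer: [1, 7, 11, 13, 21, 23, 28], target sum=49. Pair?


Two pointers: lo=0, hi=6
Found pair: (21, 28) summing to 49


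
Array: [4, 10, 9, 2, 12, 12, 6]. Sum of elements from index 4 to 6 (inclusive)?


Prefix sums: [0, 4, 14, 23, 25, 37, 49, 55]
Sum[4..6] = prefix[7] - prefix[4] = 55 - 25 = 30


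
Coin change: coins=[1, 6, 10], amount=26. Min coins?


dp[0]=0; dp[i]=1+min(dp[i-c] for c in coins)
...dp[21]=3, dp[22]=3, dp[23]=4, dp[24]=4, dp[25]=5, dp[26]=3
Minimum coins for 26 = 3


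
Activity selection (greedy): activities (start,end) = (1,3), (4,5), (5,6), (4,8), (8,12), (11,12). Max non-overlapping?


Greedy: pick earliest-ending, then skip overlaps.
Selected (4 activities): [(1, 3), (4, 5), (5, 6), (8, 12)]


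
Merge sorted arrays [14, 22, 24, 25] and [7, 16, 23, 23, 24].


Compare heads, take smaller each step.
Merged: [7, 14, 16, 22, 23, 23, 24, 24, 25]


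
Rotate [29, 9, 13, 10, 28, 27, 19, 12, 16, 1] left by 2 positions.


Left rotate by 2: [13, 10, 28, 27, 19, 12, 16, 1, 29, 9]


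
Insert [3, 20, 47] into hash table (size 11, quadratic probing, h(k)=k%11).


Insertions: 3->slot 3; 20->slot 9; 47->slot 4
Table: [None, None, None, 3, 47, None, None, None, None, 20, None]


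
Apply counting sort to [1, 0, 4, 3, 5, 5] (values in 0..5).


Count array: [1, 1, 0, 1, 1, 2]
Reconstruct: [0, 1, 3, 4, 5, 5]


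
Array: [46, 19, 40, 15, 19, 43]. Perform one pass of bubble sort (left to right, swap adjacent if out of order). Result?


After one pass: [19, 40, 15, 19, 43, 46]


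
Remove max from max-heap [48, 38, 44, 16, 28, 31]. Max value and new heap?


Max = 48
Replace root with last, heapify down
Resulting heap: [44, 38, 31, 16, 28]


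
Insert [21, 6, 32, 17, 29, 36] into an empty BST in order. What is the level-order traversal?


Root = 21; build tree by BST insertion.
Level-Order traversal: [21, 6, 32, 17, 29, 36]


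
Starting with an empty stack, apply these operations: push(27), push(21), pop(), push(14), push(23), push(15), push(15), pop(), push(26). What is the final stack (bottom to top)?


push(27) -> [27]
push(21) -> [27, 21]
pop() returns 21 -> [27]
push(14) -> [27, 14]
push(23) -> [27, 14, 23]
push(15) -> [27, 14, 23, 15]
push(15) -> [27, 14, 23, 15, 15]
pop() returns 15 -> [27, 14, 23, 15]
push(26) -> [27, 14, 23, 15, 26]
Final stack (bottom to top): [27, 14, 23, 15, 26]


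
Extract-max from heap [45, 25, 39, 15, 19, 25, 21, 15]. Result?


Max = 45
Replace root with last, heapify down
Resulting heap: [39, 25, 25, 15, 19, 15, 21]


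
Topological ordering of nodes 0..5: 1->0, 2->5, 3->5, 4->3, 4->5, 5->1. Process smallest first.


Kahn's algorithm, process smallest node first
Order: [2, 4, 3, 5, 1, 0]


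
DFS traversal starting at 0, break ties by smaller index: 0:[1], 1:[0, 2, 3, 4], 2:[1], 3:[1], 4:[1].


DFS stack-based: start with [0]
Visit order: [0, 1, 2, 3, 4]


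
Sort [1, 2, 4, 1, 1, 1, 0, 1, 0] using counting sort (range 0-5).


Count array: [2, 5, 1, 0, 1, 0]
Reconstruct: [0, 0, 1, 1, 1, 1, 1, 2, 4]


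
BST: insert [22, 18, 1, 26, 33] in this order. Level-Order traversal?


Root = 22; build tree by BST insertion.
Level-Order traversal: [22, 18, 26, 1, 33]


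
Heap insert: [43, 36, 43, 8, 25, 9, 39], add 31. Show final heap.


Append 31: [43, 36, 43, 8, 25, 9, 39, 31]
Bubble up: swap idx 7(31) with idx 3(8)
Result: [43, 36, 43, 31, 25, 9, 39, 8]


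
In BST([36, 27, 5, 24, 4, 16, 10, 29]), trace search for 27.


BST root = 36
Search for 27: compare at each node
Path: [36, 27]


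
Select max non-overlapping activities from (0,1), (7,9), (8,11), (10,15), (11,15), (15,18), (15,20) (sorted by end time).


Greedy: pick earliest-ending, then skip overlaps.
Selected (4 activities): [(0, 1), (7, 9), (10, 15), (15, 18)]


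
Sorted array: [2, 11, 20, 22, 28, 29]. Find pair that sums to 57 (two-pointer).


Two pointers: lo=0, hi=5
Found pair: (28, 29) summing to 57


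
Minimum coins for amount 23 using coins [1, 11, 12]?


dp[0]=0; dp[i]=1+min(dp[i-c] for c in coins)
...dp[18]=7, dp[19]=8, dp[20]=9, dp[21]=10, dp[22]=2, dp[23]=2
Minimum coins for 23 = 2


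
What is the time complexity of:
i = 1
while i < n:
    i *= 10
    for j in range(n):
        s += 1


Per nesting level: O(log n) * O(n) = O(n log n)
Complexity: O(n log n)


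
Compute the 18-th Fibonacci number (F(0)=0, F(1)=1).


F(n)=F(n-1)+F(n-2)
...F(16)=987, F(17)=1597, F(18)=2584


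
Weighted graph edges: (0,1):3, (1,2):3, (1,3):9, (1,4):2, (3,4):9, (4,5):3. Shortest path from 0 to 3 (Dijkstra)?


Dijkstra from 0:
Distances: {0: 0, 1: 3, 2: 6, 3: 12, 4: 5, 5: 8}
Shortest distance to 3 = 12, path = [0, 1, 3]


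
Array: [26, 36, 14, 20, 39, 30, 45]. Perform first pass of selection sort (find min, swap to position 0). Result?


After one pass: [14, 36, 26, 20, 39, 30, 45]


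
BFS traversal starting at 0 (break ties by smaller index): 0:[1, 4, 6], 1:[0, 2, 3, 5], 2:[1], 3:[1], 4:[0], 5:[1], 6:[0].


BFS queue: start with [0]
Visit order: [0, 1, 4, 6, 2, 3, 5]


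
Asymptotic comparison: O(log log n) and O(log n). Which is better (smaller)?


double-logarithmic grows slower than logarithmic
O(log log n) is asymptotically smaller; O(log n) grows faster


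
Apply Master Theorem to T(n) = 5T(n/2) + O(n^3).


a=5, b=2, c=3. log_2(5)=2.322 < c=3. Case 3: O(n^c) = O(n^3)
Complexity: O(n^3)


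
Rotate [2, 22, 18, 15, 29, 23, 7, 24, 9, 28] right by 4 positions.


Right rotate by 4: [7, 24, 9, 28, 2, 22, 18, 15, 29, 23]


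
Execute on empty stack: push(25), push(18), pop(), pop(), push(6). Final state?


push(25) -> [25]
push(18) -> [25, 18]
pop() returns 18 -> [25]
pop() returns 25 -> []
push(6) -> [6]
Final stack (bottom to top): [6]


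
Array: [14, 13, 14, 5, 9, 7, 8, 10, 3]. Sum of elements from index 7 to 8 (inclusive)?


Prefix sums: [0, 14, 27, 41, 46, 55, 62, 70, 80, 83]
Sum[7..8] = prefix[9] - prefix[7] = 83 - 70 = 13


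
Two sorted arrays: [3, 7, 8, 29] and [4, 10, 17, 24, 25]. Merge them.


Compare heads, take smaller each step.
Merged: [3, 4, 7, 8, 10, 17, 24, 25, 29]


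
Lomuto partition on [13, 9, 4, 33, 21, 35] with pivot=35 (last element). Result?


Elements <= 35 go left of pivot.
Result: [13, 9, 4, 33, 21, 35], pivot at index 5


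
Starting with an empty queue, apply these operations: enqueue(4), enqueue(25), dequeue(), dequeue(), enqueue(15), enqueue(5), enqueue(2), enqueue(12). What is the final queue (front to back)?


enqueue(4) -> [4]
enqueue(25) -> [4, 25]
dequeue() returns 4 -> [25]
dequeue() returns 25 -> []
enqueue(15) -> [15]
enqueue(5) -> [15, 5]
enqueue(2) -> [15, 5, 2]
enqueue(12) -> [15, 5, 2, 12]
Final queue (front to back): [15, 5, 2, 12]


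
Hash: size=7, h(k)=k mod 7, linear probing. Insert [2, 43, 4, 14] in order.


Insertions: 2->slot 2; 43->slot 1; 4->slot 4; 14->slot 0
Table: [14, 43, 2, None, 4, None, None]


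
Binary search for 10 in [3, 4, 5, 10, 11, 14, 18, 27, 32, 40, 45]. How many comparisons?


Search for 10:
[0,10] mid=5 arr[5]=14
[0,4] mid=2 arr[2]=5
[3,4] mid=3 arr[3]=10
Total: 3 comparisons


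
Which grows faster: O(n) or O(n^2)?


linear grows slower than quadratic
O(n) is asymptotically smaller; O(n^2) grows faster


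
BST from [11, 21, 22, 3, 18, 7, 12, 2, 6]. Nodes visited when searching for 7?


BST root = 11
Search for 7: compare at each node
Path: [11, 3, 7]


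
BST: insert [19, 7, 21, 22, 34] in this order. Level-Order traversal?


Root = 19; build tree by BST insertion.
Level-Order traversal: [19, 7, 21, 22, 34]


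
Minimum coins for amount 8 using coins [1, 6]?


dp[0]=0; dp[i]=1+min(dp[i-c] for c in coins)
...dp[3]=3, dp[4]=4, dp[5]=5, dp[6]=1, dp[7]=2, dp[8]=3
Minimum coins for 8 = 3


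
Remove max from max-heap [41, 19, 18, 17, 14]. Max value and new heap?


Max = 41
Replace root with last, heapify down
Resulting heap: [19, 17, 18, 14]


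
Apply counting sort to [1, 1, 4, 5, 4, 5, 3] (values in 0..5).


Count array: [0, 2, 0, 1, 2, 2]
Reconstruct: [1, 1, 3, 4, 4, 5, 5]


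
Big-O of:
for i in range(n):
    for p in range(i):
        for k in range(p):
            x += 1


Per nesting level: O(n) * O(n) [triangular over i] * O(n) [triangular over p] = O(n^3)
Complexity: O(n^3)


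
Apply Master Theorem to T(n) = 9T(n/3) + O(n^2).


a=9, b=3, c=2. log_3(9)=2 = c=2. Case 2: O(n^c log n) = O(n^2 log n)
Complexity: O(n^2 log n)


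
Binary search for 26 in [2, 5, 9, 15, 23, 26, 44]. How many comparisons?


Search for 26:
[0,6] mid=3 arr[3]=15
[4,6] mid=5 arr[5]=26
Total: 2 comparisons


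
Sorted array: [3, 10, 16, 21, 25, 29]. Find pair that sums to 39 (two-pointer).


Two pointers: lo=0, hi=5
Found pair: (10, 29) summing to 39


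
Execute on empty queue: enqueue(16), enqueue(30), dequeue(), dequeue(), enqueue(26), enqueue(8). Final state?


enqueue(16) -> [16]
enqueue(30) -> [16, 30]
dequeue() returns 16 -> [30]
dequeue() returns 30 -> []
enqueue(26) -> [26]
enqueue(8) -> [26, 8]
Final queue (front to back): [26, 8]


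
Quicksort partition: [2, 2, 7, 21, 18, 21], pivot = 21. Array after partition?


Elements <= 21 go left of pivot.
Result: [2, 2, 7, 21, 18, 21], pivot at index 5


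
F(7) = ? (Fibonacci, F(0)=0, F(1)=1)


F(n)=F(n-1)+F(n-2)
...F(5)=5, F(6)=8, F(7)=13


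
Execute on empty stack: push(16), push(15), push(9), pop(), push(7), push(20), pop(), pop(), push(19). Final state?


push(16) -> [16]
push(15) -> [16, 15]
push(9) -> [16, 15, 9]
pop() returns 9 -> [16, 15]
push(7) -> [16, 15, 7]
push(20) -> [16, 15, 7, 20]
pop() returns 20 -> [16, 15, 7]
pop() returns 7 -> [16, 15]
push(19) -> [16, 15, 19]
Final stack (bottom to top): [16, 15, 19]


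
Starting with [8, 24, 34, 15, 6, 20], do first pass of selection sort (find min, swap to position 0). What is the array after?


After one pass: [6, 24, 34, 15, 8, 20]


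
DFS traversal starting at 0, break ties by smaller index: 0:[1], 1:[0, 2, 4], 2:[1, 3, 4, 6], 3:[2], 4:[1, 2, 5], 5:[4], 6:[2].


DFS stack-based: start with [0]
Visit order: [0, 1, 2, 3, 4, 5, 6]


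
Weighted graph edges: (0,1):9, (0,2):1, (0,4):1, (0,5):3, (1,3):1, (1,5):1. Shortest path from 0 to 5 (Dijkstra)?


Dijkstra from 0:
Distances: {0: 0, 1: 4, 2: 1, 3: 5, 4: 1, 5: 3}
Shortest distance to 5 = 3, path = [0, 5]


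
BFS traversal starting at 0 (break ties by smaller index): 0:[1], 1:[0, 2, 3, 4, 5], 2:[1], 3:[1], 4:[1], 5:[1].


BFS queue: start with [0]
Visit order: [0, 1, 2, 3, 4, 5]


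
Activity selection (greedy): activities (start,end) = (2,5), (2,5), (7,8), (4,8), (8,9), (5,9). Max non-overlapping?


Greedy: pick earliest-ending, then skip overlaps.
Selected (3 activities): [(2, 5), (7, 8), (8, 9)]


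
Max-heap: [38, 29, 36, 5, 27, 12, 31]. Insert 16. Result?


Append 16: [38, 29, 36, 5, 27, 12, 31, 16]
Bubble up: swap idx 7(16) with idx 3(5)
Result: [38, 29, 36, 16, 27, 12, 31, 5]


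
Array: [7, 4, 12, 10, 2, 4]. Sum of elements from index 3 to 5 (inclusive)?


Prefix sums: [0, 7, 11, 23, 33, 35, 39]
Sum[3..5] = prefix[6] - prefix[3] = 39 - 23 = 16


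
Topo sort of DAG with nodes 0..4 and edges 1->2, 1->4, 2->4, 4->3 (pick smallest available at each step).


Kahn's algorithm, process smallest node first
Order: [0, 1, 2, 4, 3]


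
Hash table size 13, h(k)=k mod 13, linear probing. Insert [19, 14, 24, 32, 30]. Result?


Insertions: 19->slot 6; 14->slot 1; 24->slot 11; 32->slot 7; 30->slot 4
Table: [None, 14, None, None, 30, None, 19, 32, None, None, None, 24, None]


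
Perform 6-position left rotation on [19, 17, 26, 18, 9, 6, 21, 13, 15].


Left rotate by 6: [21, 13, 15, 19, 17, 26, 18, 9, 6]


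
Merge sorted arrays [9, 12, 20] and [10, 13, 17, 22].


Compare heads, take smaller each step.
Merged: [9, 10, 12, 13, 17, 20, 22]


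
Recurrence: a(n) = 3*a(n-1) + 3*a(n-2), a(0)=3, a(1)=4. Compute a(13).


Build bottom-up:
...a(11)=3235545, a(12)=12266883, a(13)=3*12266883+3*3235545=46507284


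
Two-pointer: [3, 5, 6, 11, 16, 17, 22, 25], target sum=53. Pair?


Two pointers: lo=0, hi=7
No pair sums to 53


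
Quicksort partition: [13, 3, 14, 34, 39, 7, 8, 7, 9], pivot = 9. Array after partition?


Elements <= 9 go left of pivot.
Result: [3, 7, 8, 7, 9, 13, 14, 34, 39], pivot at index 4


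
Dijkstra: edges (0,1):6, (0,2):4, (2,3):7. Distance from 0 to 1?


Dijkstra from 0:
Distances: {0: 0, 1: 6, 2: 4, 3: 11}
Shortest distance to 1 = 6, path = [0, 1]


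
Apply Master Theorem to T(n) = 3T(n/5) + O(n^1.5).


a=3, b=5, c=1.5. log_5(3)=0.683 < c=1.5. Case 3: O(n^c) = O(n^1.500)
Complexity: O(n^1.500)


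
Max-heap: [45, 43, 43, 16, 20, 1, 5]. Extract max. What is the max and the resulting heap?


Max = 45
Replace root with last, heapify down
Resulting heap: [43, 20, 43, 16, 5, 1]


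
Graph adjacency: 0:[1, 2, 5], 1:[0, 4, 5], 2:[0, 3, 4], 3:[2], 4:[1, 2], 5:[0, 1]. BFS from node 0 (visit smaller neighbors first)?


BFS queue: start with [0]
Visit order: [0, 1, 2, 5, 4, 3]


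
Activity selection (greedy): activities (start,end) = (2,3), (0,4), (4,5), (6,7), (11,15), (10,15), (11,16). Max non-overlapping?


Greedy: pick earliest-ending, then skip overlaps.
Selected (4 activities): [(2, 3), (4, 5), (6, 7), (11, 15)]


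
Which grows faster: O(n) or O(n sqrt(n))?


linear grows slower than n^1.5
O(n) is asymptotically smaller; O(n sqrt(n)) grows faster


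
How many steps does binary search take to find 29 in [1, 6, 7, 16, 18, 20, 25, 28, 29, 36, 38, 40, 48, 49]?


Search for 29:
[0,13] mid=6 arr[6]=25
[7,13] mid=10 arr[10]=38
[7,9] mid=8 arr[8]=29
Total: 3 comparisons


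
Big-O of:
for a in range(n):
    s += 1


Per nesting level: O(n) = O(n)
Complexity: O(n)


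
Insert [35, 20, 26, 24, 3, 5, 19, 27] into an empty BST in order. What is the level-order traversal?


Root = 35; build tree by BST insertion.
Level-Order traversal: [35, 20, 3, 26, 5, 24, 27, 19]


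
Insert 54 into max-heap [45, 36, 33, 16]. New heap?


Append 54: [45, 36, 33, 16, 54]
Bubble up: swap idx 4(54) with idx 1(36); swap idx 1(54) with idx 0(45)
Result: [54, 45, 33, 16, 36]


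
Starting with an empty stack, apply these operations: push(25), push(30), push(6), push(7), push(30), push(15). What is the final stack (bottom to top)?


push(25) -> [25]
push(30) -> [25, 30]
push(6) -> [25, 30, 6]
push(7) -> [25, 30, 6, 7]
push(30) -> [25, 30, 6, 7, 30]
push(15) -> [25, 30, 6, 7, 30, 15]
Final stack (bottom to top): [25, 30, 6, 7, 30, 15]


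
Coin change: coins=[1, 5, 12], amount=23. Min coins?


dp[0]=0; dp[i]=1+min(dp[i-c] for c in coins)
...dp[18]=3, dp[19]=4, dp[20]=4, dp[21]=5, dp[22]=3, dp[23]=4
Minimum coins for 23 = 4


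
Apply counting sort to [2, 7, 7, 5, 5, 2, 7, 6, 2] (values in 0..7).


Count array: [0, 0, 3, 0, 0, 2, 1, 3]
Reconstruct: [2, 2, 2, 5, 5, 6, 7, 7, 7]


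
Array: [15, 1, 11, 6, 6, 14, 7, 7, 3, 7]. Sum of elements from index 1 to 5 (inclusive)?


Prefix sums: [0, 15, 16, 27, 33, 39, 53, 60, 67, 70, 77]
Sum[1..5] = prefix[6] - prefix[1] = 53 - 15 = 38


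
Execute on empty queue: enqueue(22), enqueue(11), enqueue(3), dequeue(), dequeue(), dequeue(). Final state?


enqueue(22) -> [22]
enqueue(11) -> [22, 11]
enqueue(3) -> [22, 11, 3]
dequeue() returns 22 -> [11, 3]
dequeue() returns 11 -> [3]
dequeue() returns 3 -> []
Final queue (front to back): []


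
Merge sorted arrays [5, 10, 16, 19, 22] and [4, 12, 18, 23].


Compare heads, take smaller each step.
Merged: [4, 5, 10, 12, 16, 18, 19, 22, 23]


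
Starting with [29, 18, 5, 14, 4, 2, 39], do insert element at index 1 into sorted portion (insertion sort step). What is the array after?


After one pass: [18, 29, 5, 14, 4, 2, 39]


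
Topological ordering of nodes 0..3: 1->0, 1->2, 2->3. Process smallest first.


Kahn's algorithm, process smallest node first
Order: [1, 0, 2, 3]


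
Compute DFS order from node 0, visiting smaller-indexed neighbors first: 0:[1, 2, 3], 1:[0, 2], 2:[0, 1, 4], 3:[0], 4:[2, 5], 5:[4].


DFS stack-based: start with [0]
Visit order: [0, 1, 2, 4, 5, 3]


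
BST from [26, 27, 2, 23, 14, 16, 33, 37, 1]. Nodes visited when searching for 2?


BST root = 26
Search for 2: compare at each node
Path: [26, 2]


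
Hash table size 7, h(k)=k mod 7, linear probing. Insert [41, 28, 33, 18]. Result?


Insertions: 41->slot 6; 28->slot 0; 33->slot 5; 18->slot 4
Table: [28, None, None, None, 18, 33, 41]


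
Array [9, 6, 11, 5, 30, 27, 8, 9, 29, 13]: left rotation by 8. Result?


Left rotate by 8: [29, 13, 9, 6, 11, 5, 30, 27, 8, 9]


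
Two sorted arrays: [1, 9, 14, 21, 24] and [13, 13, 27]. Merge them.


Compare heads, take smaller each step.
Merged: [1, 9, 13, 13, 14, 21, 24, 27]


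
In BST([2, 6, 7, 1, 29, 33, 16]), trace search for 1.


BST root = 2
Search for 1: compare at each node
Path: [2, 1]


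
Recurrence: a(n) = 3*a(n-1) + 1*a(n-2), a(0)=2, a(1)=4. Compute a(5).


Build bottom-up:
...a(3)=46, a(4)=152, a(5)=3*152+1*46=502


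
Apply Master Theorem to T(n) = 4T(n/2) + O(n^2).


a=4, b=2, c=2. log_2(4)=2 = c=2. Case 2: O(n^c log n) = O(n^2 log n)
Complexity: O(n^2 log n)


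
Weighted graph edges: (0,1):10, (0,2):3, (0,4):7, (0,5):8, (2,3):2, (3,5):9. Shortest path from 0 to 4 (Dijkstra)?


Dijkstra from 0:
Distances: {0: 0, 1: 10, 2: 3, 3: 5, 4: 7, 5: 8}
Shortest distance to 4 = 7, path = [0, 4]


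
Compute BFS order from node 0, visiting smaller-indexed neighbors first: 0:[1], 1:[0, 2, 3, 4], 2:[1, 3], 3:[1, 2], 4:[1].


BFS queue: start with [0]
Visit order: [0, 1, 2, 3, 4]


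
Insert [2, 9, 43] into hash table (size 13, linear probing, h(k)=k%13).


Insertions: 2->slot 2; 9->slot 9; 43->slot 4
Table: [None, None, 2, None, 43, None, None, None, None, 9, None, None, None]


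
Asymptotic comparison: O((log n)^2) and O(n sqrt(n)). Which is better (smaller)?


polylogarithmic grows slower than n^1.5
O((log n)^2) is asymptotically smaller; O(n sqrt(n)) grows faster


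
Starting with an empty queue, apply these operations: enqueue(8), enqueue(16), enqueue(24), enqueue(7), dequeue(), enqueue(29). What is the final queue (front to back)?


enqueue(8) -> [8]
enqueue(16) -> [8, 16]
enqueue(24) -> [8, 16, 24]
enqueue(7) -> [8, 16, 24, 7]
dequeue() returns 8 -> [16, 24, 7]
enqueue(29) -> [16, 24, 7, 29]
Final queue (front to back): [16, 24, 7, 29]


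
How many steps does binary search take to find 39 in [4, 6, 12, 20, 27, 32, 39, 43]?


Search for 39:
[0,7] mid=3 arr[3]=20
[4,7] mid=5 arr[5]=32
[6,7] mid=6 arr[6]=39
Total: 3 comparisons


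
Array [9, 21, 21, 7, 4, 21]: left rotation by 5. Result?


Left rotate by 5: [21, 9, 21, 21, 7, 4]


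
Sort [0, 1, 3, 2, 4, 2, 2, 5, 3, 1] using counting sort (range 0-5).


Count array: [1, 2, 3, 2, 1, 1]
Reconstruct: [0, 1, 1, 2, 2, 2, 3, 3, 4, 5]


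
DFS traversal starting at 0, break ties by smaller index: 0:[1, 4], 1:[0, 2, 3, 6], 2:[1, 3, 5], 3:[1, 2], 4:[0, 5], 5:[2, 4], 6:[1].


DFS stack-based: start with [0]
Visit order: [0, 1, 2, 3, 5, 4, 6]


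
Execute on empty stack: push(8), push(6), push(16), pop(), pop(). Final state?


push(8) -> [8]
push(6) -> [8, 6]
push(16) -> [8, 6, 16]
pop() returns 16 -> [8, 6]
pop() returns 6 -> [8]
Final stack (bottom to top): [8]


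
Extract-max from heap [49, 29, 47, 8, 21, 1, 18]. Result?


Max = 49
Replace root with last, heapify down
Resulting heap: [47, 29, 18, 8, 21, 1]


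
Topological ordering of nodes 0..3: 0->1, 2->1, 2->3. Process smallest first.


Kahn's algorithm, process smallest node first
Order: [0, 2, 1, 3]


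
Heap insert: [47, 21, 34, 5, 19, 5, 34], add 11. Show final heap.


Append 11: [47, 21, 34, 5, 19, 5, 34, 11]
Bubble up: swap idx 7(11) with idx 3(5)
Result: [47, 21, 34, 11, 19, 5, 34, 5]


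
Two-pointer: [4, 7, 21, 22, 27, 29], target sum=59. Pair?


Two pointers: lo=0, hi=5
No pair sums to 59


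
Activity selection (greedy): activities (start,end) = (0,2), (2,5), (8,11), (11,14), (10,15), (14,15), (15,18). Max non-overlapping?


Greedy: pick earliest-ending, then skip overlaps.
Selected (6 activities): [(0, 2), (2, 5), (8, 11), (11, 14), (14, 15), (15, 18)]


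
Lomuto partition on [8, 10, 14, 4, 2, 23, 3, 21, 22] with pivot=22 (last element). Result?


Elements <= 22 go left of pivot.
Result: [8, 10, 14, 4, 2, 3, 21, 22, 23], pivot at index 7


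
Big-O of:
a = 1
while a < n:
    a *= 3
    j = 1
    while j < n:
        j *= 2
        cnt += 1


Per nesting level: O(log n) * O(log n) = O((log n)^2)
Complexity: O((log n)^2)


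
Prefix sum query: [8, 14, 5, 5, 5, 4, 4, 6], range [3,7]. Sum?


Prefix sums: [0, 8, 22, 27, 32, 37, 41, 45, 51]
Sum[3..7] = prefix[8] - prefix[3] = 51 - 27 = 24


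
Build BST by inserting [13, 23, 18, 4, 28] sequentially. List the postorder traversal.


Root = 13; build tree by BST insertion.
Postorder traversal: [4, 18, 28, 23, 13]


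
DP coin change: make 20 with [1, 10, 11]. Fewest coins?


dp[0]=0; dp[i]=1+min(dp[i-c] for c in coins)
...dp[15]=5, dp[16]=6, dp[17]=7, dp[18]=8, dp[19]=9, dp[20]=2
Minimum coins for 20 = 2


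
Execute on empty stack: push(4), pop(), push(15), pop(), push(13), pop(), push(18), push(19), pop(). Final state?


push(4) -> [4]
pop() returns 4 -> []
push(15) -> [15]
pop() returns 15 -> []
push(13) -> [13]
pop() returns 13 -> []
push(18) -> [18]
push(19) -> [18, 19]
pop() returns 19 -> [18]
Final stack (bottom to top): [18]


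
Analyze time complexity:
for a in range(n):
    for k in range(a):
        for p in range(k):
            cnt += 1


Per nesting level: O(n) * O(n) [triangular over a] * O(n) [triangular over k] = O(n^3)
Complexity: O(n^3)


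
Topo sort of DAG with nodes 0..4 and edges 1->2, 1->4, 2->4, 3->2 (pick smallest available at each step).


Kahn's algorithm, process smallest node first
Order: [0, 1, 3, 2, 4]


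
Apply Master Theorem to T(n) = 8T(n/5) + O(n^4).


a=8, b=5, c=4. log_5(8)=1.292 < c=4. Case 3: O(n^c) = O(n^4)
Complexity: O(n^4)


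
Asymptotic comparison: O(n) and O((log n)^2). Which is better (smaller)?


polylogarithmic grows slower than linear
O((log n)^2) is asymptotically smaller; O(n) grows faster


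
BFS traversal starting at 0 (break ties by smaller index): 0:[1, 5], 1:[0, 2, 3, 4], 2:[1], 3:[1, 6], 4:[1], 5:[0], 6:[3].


BFS queue: start with [0]
Visit order: [0, 1, 5, 2, 3, 4, 6]


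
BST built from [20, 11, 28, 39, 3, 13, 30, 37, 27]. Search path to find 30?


BST root = 20
Search for 30: compare at each node
Path: [20, 28, 39, 30]


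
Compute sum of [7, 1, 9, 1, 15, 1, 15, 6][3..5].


Prefix sums: [0, 7, 8, 17, 18, 33, 34, 49, 55]
Sum[3..5] = prefix[6] - prefix[3] = 34 - 17 = 17


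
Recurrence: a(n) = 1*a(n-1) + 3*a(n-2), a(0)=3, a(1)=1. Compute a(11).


Build bottom-up:
...a(9)=2461, a(10)=5731, a(11)=1*5731+3*2461=13114


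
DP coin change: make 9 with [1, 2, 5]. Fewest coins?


dp[0]=0; dp[i]=1+min(dp[i-c] for c in coins)
...dp[4]=2, dp[5]=1, dp[6]=2, dp[7]=2, dp[8]=3, dp[9]=3
Minimum coins for 9 = 3


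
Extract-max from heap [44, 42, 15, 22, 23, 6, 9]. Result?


Max = 44
Replace root with last, heapify down
Resulting heap: [42, 23, 15, 22, 9, 6]


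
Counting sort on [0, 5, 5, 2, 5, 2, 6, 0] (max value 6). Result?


Count array: [2, 0, 2, 0, 0, 3, 1]
Reconstruct: [0, 0, 2, 2, 5, 5, 5, 6]


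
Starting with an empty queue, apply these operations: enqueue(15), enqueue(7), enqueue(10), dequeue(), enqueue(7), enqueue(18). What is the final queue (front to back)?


enqueue(15) -> [15]
enqueue(7) -> [15, 7]
enqueue(10) -> [15, 7, 10]
dequeue() returns 15 -> [7, 10]
enqueue(7) -> [7, 10, 7]
enqueue(18) -> [7, 10, 7, 18]
Final queue (front to back): [7, 10, 7, 18]


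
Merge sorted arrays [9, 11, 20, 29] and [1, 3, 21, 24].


Compare heads, take smaller each step.
Merged: [1, 3, 9, 11, 20, 21, 24, 29]


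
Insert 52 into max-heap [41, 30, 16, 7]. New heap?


Append 52: [41, 30, 16, 7, 52]
Bubble up: swap idx 4(52) with idx 1(30); swap idx 1(52) with idx 0(41)
Result: [52, 41, 16, 7, 30]


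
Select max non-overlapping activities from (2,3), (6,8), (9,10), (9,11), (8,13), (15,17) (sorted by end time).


Greedy: pick earliest-ending, then skip overlaps.
Selected (4 activities): [(2, 3), (6, 8), (9, 10), (15, 17)]


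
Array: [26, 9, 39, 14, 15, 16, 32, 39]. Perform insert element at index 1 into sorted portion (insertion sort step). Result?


After one pass: [9, 26, 39, 14, 15, 16, 32, 39]


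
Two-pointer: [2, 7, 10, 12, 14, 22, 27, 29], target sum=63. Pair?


Two pointers: lo=0, hi=7
No pair sums to 63


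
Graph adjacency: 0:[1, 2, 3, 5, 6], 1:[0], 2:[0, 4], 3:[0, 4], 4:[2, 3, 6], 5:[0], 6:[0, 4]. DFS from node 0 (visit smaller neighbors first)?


DFS stack-based: start with [0]
Visit order: [0, 1, 2, 4, 3, 6, 5]


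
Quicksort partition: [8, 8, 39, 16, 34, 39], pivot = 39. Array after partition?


Elements <= 39 go left of pivot.
Result: [8, 8, 39, 16, 34, 39], pivot at index 5
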